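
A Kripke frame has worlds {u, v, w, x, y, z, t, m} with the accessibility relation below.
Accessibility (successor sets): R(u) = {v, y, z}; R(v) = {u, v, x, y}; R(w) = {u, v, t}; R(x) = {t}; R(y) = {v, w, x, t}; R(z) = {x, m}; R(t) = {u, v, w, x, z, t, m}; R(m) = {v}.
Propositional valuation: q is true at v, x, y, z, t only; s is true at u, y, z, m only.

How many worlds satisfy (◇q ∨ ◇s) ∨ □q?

8

Recall that □ψ holds at a world iff ψ holds at every accessible world, and ◇ψ holds iff ψ holds at some accessible world.
Let φ = (◇q ∨ ◇s) ∨ □q. Evaluate φ at each world:
  u (successors {v, y, z}): φ is true.
  v (successors {u, v, x, y}): φ is true.
  w (successors {u, v, t}): φ is true.
  x (successors {t}): φ is true.
  y (successors {v, w, x, t}): φ is true.
  z (successors {x, m}): φ is true.
  t (successors {u, v, w, x, z, t, m}): φ is true.
  m (successors {v}): φ is true.
For instance, at w:
  At w: ◇q ∨ ◇s is true, □q is false, so (◇q ∨ ◇s) ∨ □q is true.
    At w: ◇q is true, ◇s is true, so ◇q ∨ ◇s is true.
      At w: ◇q requires q at some successor in {u, v, t}.
        q holds at v, so ◇q is true at w.
      At w: ◇s requires s at some successor in {u, v, t}.
        s holds at u, so ◇s is true at w.
    At w: □q requires q at every successor {u, v, t}.
      q fails at u, so □q is false at w.
Satisfying worlds: {u, v, w, x, y, z, t, m}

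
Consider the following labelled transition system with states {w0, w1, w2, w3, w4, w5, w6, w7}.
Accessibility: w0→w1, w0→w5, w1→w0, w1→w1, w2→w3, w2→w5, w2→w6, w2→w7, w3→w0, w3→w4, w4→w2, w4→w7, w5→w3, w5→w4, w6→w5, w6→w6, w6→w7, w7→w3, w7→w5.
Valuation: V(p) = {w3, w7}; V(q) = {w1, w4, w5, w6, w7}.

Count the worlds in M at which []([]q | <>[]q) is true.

Let φ = []([]q | <>[]q). Evaluate φ at each world:
  w0 (successors {w1, w5}): φ is false.
  w1 (successors {w0, w1}): φ is true.
  w2 (successors {w3, w5, w6, w7}): φ is false.
  w3 (successors {w0, w4}): φ is false.
  w4 (successors {w2, w7}): φ is false.
  w5 (successors {w3, w4}): φ is false.
  w6 (successors {w5, w6, w7}): φ is false.
  w7 (successors {w3, w5}): φ is false.
For instance, at w0:
  At w0: []([]q | <>[]q) requires []q | <>[]q at every successor {w1, w5}.
    []q | <>[]q fails at w5, so []([]q | <>[]q) is false at w0.
      At w5: []q is false, <>[]q is false, so []q | <>[]q is false.
Satisfying worlds: {w1}

1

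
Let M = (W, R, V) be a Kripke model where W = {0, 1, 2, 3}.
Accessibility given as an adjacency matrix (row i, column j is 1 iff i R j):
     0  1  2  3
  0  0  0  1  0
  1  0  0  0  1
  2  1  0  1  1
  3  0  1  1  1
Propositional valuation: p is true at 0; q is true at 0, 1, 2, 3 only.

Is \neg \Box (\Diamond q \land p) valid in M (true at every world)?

Let φ = \neg \Box (\Diamond q \land p). Evaluate φ at each world:
  0 (successors {2}): φ is true.
  1 (successors {3}): φ is true.
  2 (successors {0, 2, 3}): φ is true.
  3 (successors {1, 2, 3}): φ is true.
For instance, at 2:
  At 2: \Box (\Diamond q \land p) is false, so \neg \Box (\Diamond q \land p) is true.
    At 2: \Box (\Diamond q \land p) requires \Diamond q \land p at every successor {0, 2, 3}.
      \Diamond q \land p fails at 2, so \Box (\Diamond q \land p) is false at 2.

Yes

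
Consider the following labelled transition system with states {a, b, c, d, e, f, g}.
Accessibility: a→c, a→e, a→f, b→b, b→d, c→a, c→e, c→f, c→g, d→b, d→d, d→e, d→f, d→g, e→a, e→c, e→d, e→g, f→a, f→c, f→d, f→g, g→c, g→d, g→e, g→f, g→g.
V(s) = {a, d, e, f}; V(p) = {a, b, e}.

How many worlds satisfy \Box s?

Let φ = \Box s. Evaluate φ at each world:
  a (successors {c, e, f}): φ is false.
  b (successors {b, d}): φ is false.
  c (successors {a, e, f, g}): φ is false.
  d (successors {b, d, e, f, g}): φ is false.
  e (successors {a, c, d, g}): φ is false.
  f (successors {a, c, d, g}): φ is false.
  g (successors {c, d, e, f, g}): φ is false.
For instance, at b:
  At b: \Box s requires s at every successor {b, d}.
    s fails at b, so \Box s is false at b.
Satisfying worlds: none.

0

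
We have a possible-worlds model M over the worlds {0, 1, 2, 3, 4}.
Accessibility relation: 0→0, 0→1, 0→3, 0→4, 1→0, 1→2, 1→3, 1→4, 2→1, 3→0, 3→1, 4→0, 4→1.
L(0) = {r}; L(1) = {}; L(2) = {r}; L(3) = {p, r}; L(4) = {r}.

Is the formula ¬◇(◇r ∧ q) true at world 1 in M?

Yes

At 1: ◇(◇r ∧ q) is false, so ¬◇(◇r ∧ q) is true.
  At 1: ◇(◇r ∧ q) requires ◇r ∧ q at some successor in {0, 2, 3, 4}.
    At 0: ◇r ∧ q is false.
    At 2: ◇r ∧ q is false.
    At 3: ◇r ∧ q is false.
    At 4: ◇r ∧ q is false.
  So ◇(◇r ∧ q) is false at 1.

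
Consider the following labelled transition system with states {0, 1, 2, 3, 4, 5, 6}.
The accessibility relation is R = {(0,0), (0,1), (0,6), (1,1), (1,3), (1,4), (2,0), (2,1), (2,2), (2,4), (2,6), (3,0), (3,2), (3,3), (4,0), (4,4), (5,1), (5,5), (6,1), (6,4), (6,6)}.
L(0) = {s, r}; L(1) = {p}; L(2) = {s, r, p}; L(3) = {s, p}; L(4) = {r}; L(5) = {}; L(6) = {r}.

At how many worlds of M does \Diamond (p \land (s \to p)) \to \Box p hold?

1

Let φ = \Diamond (p \land (s \to p)) \to \Box p. Evaluate φ at each world:
  0 (successors {0, 1, 6}): φ is false.
  1 (successors {1, 3, 4}): φ is false.
  2 (successors {0, 1, 2, 4, 6}): φ is false.
  3 (successors {0, 2, 3}): φ is false.
  4 (successors {0, 4}): φ is true.
  5 (successors {1, 5}): φ is false.
  6 (successors {1, 4, 6}): φ is false.
For instance, at 4:
  At 4: \Diamond (p \land (s \to p)) is false, \Box p is false, so \Diamond (p \land (s \to p)) \to \Box p is true.
    At 4: \Diamond (p \land (s \to p)) requires p \land (s \to p) at some successor in {0, 4}.
      At 0: p \land (s \to p) is false.
      At 4: p \land (s \to p) is false.
    So \Diamond (p \land (s \to p)) is false at 4.
    At 4: \Box p requires p at every successor {0, 4}.
      p fails at 0, so \Box p is false at 4.
Satisfying worlds: {4}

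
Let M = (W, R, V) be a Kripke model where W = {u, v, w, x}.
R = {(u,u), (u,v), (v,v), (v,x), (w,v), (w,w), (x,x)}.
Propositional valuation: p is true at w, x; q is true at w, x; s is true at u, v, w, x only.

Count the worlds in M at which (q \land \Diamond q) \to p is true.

Recall that \Diamond ψ holds at a world iff ψ holds at some accessible world.
Let φ = (q \land \Diamond q) \to p. Evaluate φ at each world:
  u (successors {u, v}): φ is true.
  v (successors {v, x}): φ is true.
  w (successors {v, w}): φ is true.
  x (successors {x}): φ is true.
For instance, at w:
  At w: q \land \Diamond q is true, p is true, so (q \land \Diamond q) \to p is true.
    At w: q is true, \Diamond q is true, so q \land \Diamond q is true.
      At w: \Diamond q requires q at some successor in {v, w}.
        q holds at w, so \Diamond q is true at w.
Satisfying worlds: {u, v, w, x}

4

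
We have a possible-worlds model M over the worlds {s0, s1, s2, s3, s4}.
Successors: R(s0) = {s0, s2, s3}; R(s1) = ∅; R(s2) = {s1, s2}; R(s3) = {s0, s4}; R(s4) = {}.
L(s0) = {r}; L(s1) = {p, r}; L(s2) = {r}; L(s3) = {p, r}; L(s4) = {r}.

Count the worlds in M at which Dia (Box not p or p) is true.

3

Let φ = Dia (Box not p or p). Evaluate φ at each world:
  s0 (successors {s0, s2, s3}): φ is true.
  s1 (successors ∅): φ is false.
  s2 (successors {s1, s2}): φ is true.
  s3 (successors {s0, s4}): φ is true.
  s4 (successors ∅): φ is false.
For instance, at s3:
  At s3: Dia (Box not p or p) requires Box not p or p at some successor in {s0, s4}.
    Box not p or p holds at s4, so Dia (Box not p or p) is true at s3.
      At s4: Box not p is true, p is false, so Box not p or p is true.
Satisfying worlds: {s0, s2, s3}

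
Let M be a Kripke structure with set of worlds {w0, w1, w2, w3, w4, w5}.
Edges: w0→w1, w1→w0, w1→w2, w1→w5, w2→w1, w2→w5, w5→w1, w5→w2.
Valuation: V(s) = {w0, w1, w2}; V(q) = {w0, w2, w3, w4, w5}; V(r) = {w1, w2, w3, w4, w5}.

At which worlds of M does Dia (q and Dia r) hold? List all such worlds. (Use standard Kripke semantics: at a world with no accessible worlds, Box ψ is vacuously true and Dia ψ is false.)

w1, w2, w5

Recall that Dia ψ holds at a world iff ψ holds at some accessible world.
Let φ = Dia (q and Dia r). Evaluate φ at each world:
  w0 (successors {w1}): φ is false.
  w1 (successors {w0, w2, w5}): φ is true.
  w2 (successors {w1, w5}): φ is true.
  w3 (successors ∅): φ is false.
  w4 (successors ∅): φ is false.
  w5 (successors {w1, w2}): φ is true.
For instance, at w1:
  At w1: Dia (q and Dia r) requires q and Dia r at some successor in {w0, w2, w5}.
    q and Dia r holds at w0, so Dia (q and Dia r) is true at w1.
      At w0: q is true, Dia r is true, so q and Dia r is true.
Satisfying worlds: {w1, w2, w5}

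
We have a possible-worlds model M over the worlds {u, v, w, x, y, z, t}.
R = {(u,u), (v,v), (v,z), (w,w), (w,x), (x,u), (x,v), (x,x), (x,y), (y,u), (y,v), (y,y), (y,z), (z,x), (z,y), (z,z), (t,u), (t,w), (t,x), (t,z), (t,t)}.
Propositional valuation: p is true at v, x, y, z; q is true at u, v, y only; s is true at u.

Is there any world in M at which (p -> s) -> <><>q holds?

Let φ = (p -> s) -> <><>q. Evaluate φ at each world:
  u (successors {u}): φ is true.
  v (successors {v, z}): φ is true.
  w (successors {w, x}): φ is true.
  x (successors {u, v, x, y}): φ is true.
  y (successors {u, v, y, z}): φ is true.
  z (successors {x, y, z}): φ is true.
  t (successors {u, w, x, z, t}): φ is true.
Detail at u (witness):
  At u: p -> s is true, <><>q is true, so (p -> s) -> <><>q is true.
    At u: <><>q requires <>q at some successor in {u}.
      <>q holds at u, so <><>q is true at u.

Yes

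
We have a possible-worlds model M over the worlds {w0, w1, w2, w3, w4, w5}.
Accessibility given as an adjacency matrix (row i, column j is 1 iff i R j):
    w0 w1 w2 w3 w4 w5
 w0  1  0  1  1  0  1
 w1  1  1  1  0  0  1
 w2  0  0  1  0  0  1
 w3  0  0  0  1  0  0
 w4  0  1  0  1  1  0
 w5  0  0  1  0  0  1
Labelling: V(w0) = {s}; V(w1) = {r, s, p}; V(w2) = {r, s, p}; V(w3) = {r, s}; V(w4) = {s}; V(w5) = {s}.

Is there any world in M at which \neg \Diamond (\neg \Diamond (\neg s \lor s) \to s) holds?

No

Let φ = \neg \Diamond (\neg \Diamond (\neg s \lor s) \to s). Evaluate φ at each world:
  w0 (successors {w0, w2, w3, w5}): φ is false.
  w1 (successors {w0, w1, w2, w5}): φ is false.
  w2 (successors {w2, w5}): φ is false.
  w3 (successors {w3}): φ is false.
  w4 (successors {w1, w3, w4}): φ is false.
  w5 (successors {w2, w5}): φ is false.
For instance, at w4:
  At w4: \Diamond (\neg \Diamond (\neg s \lor s) \to s) is true, so \neg \Diamond (\neg \Diamond (\neg s \lor s) \to s) is false.
    At w4: \Diamond (\neg \Diamond (\neg s \lor s) \to s) requires \neg \Diamond (\neg s \lor s) \to s at some successor in {w1, w3, w4}.
      \neg \Diamond (\neg s \lor s) \to s holds at w1, so \Diamond (\neg \Diamond (\neg s \lor s) \to s) is true at w4.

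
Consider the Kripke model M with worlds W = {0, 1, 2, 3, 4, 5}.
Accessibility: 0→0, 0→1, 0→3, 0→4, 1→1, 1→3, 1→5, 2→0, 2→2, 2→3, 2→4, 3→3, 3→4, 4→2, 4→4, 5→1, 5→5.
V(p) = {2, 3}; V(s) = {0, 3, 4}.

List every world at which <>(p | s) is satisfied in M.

0, 1, 2, 3, 4

Let φ = <>(p | s). Evaluate φ at each world:
  0 (successors {0, 1, 3, 4}): φ is true.
  1 (successors {1, 3, 5}): φ is true.
  2 (successors {0, 2, 3, 4}): φ is true.
  3 (successors {3, 4}): φ is true.
  4 (successors {2, 4}): φ is true.
  5 (successors {1, 5}): φ is false.
For instance, at 5:
  At 5: <>(p | s) requires p | s at some successor in {1, 5}.
    At 1: p | s is false.
    At 5: p | s is false.
  So <>(p | s) is false at 5.
Satisfying worlds: {0, 1, 2, 3, 4}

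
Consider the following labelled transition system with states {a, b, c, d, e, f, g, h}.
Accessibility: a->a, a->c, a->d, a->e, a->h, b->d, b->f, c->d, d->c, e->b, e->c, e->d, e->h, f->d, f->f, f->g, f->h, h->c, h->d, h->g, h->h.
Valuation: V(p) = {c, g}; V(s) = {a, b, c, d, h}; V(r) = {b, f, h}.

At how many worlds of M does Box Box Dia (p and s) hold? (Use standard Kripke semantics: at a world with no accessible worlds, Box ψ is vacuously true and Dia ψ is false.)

Recall that Box ψ holds at a world iff ψ holds at every accessible world, and Dia ψ holds iff ψ holds at some accessible world.
Let φ = Box Box Dia (p and s). Evaluate φ at each world:
  a (successors {a, c, d, e, h}): φ is false.
  b (successors {d, f}): φ is false.
  c (successors {d}): φ is false.
  d (successors {c}): φ is true.
  e (successors {b, c, d, h}): φ is false.
  f (successors {d, f, g, h}): φ is false.
  g (successors ∅): φ is true.
  h (successors {c, d, g, h}): φ is false.
For instance, at f:
  At f: Box Box Dia (p and s) requires Box Dia (p and s) at every successor {d, f, g, h}.
    Box Dia (p and s) fails at d, so Box Box Dia (p and s) is false at f.
      At d: Box Dia (p and s) requires Dia (p and s) at every successor {c}.
        Dia (p and s) fails at c, so Box Dia (p and s) is false at d.
Satisfying worlds: {d, g}

2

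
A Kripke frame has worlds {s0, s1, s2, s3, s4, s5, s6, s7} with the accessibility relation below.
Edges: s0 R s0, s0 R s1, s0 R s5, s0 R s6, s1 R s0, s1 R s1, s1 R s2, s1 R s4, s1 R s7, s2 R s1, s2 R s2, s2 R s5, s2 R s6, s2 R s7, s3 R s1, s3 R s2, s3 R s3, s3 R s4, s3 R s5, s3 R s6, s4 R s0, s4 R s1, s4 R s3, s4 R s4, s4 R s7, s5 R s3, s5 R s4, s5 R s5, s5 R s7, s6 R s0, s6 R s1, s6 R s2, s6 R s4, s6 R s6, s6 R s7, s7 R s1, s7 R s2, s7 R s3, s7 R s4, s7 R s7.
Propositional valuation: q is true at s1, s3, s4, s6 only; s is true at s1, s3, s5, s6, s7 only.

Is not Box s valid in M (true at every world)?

Yes

Let φ = not Box s. Evaluate φ at each world:
  s0 (successors {s0, s1, s5, s6}): φ is true.
  s1 (successors {s0, s1, s2, s4, s7}): φ is true.
  s2 (successors {s1, s2, s5, s6, s7}): φ is true.
  s3 (successors {s1, s2, s3, s4, s5, s6}): φ is true.
  s4 (successors {s0, s1, s3, s4, s7}): φ is true.
  s5 (successors {s3, s4, s5, s7}): φ is true.
  s6 (successors {s0, s1, s2, s4, s6, s7}): φ is true.
  s7 (successors {s1, s2, s3, s4, s7}): φ is true.
For instance, at s4:
  At s4: Box s is false, so not Box s is true.
    At s4: Box s requires s at every successor {s0, s1, s3, s4, s7}.
      s fails at s0, so Box s is false at s4.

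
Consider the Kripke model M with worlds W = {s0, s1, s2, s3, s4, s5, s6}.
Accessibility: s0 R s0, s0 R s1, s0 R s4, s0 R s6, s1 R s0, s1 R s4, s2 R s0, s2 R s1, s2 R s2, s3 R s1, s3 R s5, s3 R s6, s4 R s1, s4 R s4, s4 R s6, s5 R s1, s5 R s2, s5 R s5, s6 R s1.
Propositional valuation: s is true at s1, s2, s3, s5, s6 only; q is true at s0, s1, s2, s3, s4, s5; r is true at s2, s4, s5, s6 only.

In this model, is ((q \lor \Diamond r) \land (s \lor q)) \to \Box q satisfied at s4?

Recall that \Box ψ holds at a world iff ψ holds at every accessible world, and \Diamond ψ holds iff ψ holds at some accessible world.
At s4: (q \lor \Diamond r) \land (s \lor q) is true, \Box q is false, so ((q \lor \Diamond r) \land (s \lor q)) \to \Box q is false.
  At s4: q \lor \Diamond r is true, s \lor q is true, so (q \lor \Diamond r) \land (s \lor q) is true.
    At s4: q is true, \Diamond r is true, so q \lor \Diamond r is true.
      At s4: \Diamond r requires r at some successor in {s1, s4, s6}.
        r holds at s4, so \Diamond r is true at s4.
  At s4: \Box q requires q at every successor {s1, s4, s6}.
    q fails at s6, so \Box q is false at s4.

No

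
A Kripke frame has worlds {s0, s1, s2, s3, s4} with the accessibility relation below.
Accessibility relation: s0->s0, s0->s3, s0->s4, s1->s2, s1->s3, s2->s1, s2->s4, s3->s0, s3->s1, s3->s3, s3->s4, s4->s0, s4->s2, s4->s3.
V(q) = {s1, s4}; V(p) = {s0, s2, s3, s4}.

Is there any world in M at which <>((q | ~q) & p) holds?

Let φ = <>((q | ~q) & p). Evaluate φ at each world:
  s0 (successors {s0, s3, s4}): φ is true.
  s1 (successors {s2, s3}): φ is true.
  s2 (successors {s1, s4}): φ is true.
  s3 (successors {s0, s1, s3, s4}): φ is true.
  s4 (successors {s0, s2, s3}): φ is true.
Detail at s0 (witness):
  At s0: <>((q | ~q) & p) requires (q | ~q) & p at some successor in {s0, s3, s4}.
    (q | ~q) & p holds at s0, so <>((q | ~q) & p) is true at s0.

Yes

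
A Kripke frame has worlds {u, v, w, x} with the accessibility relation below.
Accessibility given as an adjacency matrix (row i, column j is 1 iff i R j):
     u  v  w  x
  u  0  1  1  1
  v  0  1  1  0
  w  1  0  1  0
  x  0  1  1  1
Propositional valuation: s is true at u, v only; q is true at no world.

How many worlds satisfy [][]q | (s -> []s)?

Recall that []ψ holds at a world iff ψ holds at every accessible world, and <>ψ holds iff ψ holds at some accessible world.
Let φ = [][]q | (s -> []s). Evaluate φ at each world:
  u (successors {v, w, x}): φ is false.
  v (successors {v, w}): φ is false.
  w (successors {u, w}): φ is true.
  x (successors {v, w, x}): φ is true.
For instance, at u:
  At u: [][]q is false, s -> []s is false, so [][]q | (s -> []s) is false.
    At u: [][]q requires []q at every successor {v, w, x}.
      []q fails at v, so [][]q is false at u.
    At u: s is true, []s is false, so s -> []s is false.
      At u: []s requires s at every successor {v, w, x}.
        s fails at w, so []s is false at u.
Satisfying worlds: {w, x}

2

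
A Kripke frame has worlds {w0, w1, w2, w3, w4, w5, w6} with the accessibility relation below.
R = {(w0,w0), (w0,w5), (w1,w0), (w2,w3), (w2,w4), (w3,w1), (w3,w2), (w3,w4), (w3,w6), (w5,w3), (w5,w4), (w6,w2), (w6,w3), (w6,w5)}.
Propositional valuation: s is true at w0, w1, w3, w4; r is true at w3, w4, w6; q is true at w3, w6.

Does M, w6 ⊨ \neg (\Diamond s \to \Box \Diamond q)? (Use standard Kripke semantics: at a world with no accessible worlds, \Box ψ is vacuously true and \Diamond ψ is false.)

No

Recall that \Box ψ holds at a world iff ψ holds at every accessible world, and \Diamond ψ holds iff ψ holds at some accessible world.
At w6: \Diamond s \to \Box \Diamond q is true, so \neg (\Diamond s \to \Box \Diamond q) is false.
  At w6: \Diamond s is true, \Box \Diamond q is true, so \Diamond s \to \Box \Diamond q is true.
    At w6: \Diamond s requires s at some successor in {w2, w3, w5}.
      s holds at w3, so \Diamond s is true at w6.
    At w6: \Box \Diamond q requires \Diamond q at every successor {w2, w3, w5}.
      At w2: \Diamond q is true.
      At w3: \Diamond q is true.
      At w5: \Diamond q is true.
    So \Box \Diamond q is true at w6.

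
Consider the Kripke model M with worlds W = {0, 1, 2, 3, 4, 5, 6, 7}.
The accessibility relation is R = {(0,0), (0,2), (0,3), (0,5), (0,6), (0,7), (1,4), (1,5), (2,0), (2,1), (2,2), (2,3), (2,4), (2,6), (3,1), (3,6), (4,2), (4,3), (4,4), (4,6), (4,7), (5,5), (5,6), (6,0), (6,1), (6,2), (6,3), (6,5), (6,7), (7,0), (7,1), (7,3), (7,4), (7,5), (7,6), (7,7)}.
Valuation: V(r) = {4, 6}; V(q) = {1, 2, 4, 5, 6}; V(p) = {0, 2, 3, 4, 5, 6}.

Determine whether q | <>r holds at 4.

At 4: q is true, <>r is true, so q | <>r is true.
  At 4: <>r requires r at some successor in {2, 3, 4, 6, 7}.
    r holds at 4, so <>r is true at 4.

Yes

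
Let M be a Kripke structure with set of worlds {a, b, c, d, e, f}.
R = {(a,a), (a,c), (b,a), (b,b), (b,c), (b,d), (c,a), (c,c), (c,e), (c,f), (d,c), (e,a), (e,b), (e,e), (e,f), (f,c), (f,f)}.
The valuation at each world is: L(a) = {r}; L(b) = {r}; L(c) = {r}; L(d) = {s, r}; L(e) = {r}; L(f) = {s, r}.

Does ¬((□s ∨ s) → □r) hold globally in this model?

Let φ = ¬((□s ∨ s) → □r). Evaluate φ at each world:
  a (successors {a, c}): φ is false.
  b (successors {a, b, c, d}): φ is false.
  c (successors {a, c, e, f}): φ is false.
  d (successors {c}): φ is false.
  e (successors {a, b, e, f}): φ is false.
  f (successors {c, f}): φ is false.
Detail at a (counterexample):
  At a: (□s ∨ s) → □r is true, so ¬((□s ∨ s) → □r) is false.
    At a: □s ∨ s is false, □r is true, so (□s ∨ s) → □r is true.
      At a: □s is false, s is false, so □s ∨ s is false.
      At a: □r requires r at every successor {a, c}.
        At a: r is true.
        At c: r is true.
      So □r is true at a.

No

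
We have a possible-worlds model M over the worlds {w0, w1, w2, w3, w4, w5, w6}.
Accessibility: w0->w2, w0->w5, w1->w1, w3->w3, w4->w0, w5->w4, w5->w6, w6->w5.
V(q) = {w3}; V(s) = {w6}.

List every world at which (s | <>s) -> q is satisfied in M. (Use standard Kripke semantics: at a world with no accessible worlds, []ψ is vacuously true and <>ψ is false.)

Recall that <>ψ holds at a world iff ψ holds at some accessible world.
Let φ = (s | <>s) -> q. Evaluate φ at each world:
  w0 (successors {w2, w5}): φ is true.
  w1 (successors {w1}): φ is true.
  w2 (successors ∅): φ is true.
  w3 (successors {w3}): φ is true.
  w4 (successors {w0}): φ is true.
  w5 (successors {w4, w6}): φ is false.
  w6 (successors {w5}): φ is false.
For instance, at w5:
  At w5: s | <>s is true, q is false, so (s | <>s) -> q is false.
    At w5: s is false, <>s is true, so s | <>s is true.
      At w5: <>s requires s at some successor in {w4, w6}.
        s holds at w6, so <>s is true at w5.
Satisfying worlds: {w0, w1, w2, w3, w4}

w0, w1, w2, w3, w4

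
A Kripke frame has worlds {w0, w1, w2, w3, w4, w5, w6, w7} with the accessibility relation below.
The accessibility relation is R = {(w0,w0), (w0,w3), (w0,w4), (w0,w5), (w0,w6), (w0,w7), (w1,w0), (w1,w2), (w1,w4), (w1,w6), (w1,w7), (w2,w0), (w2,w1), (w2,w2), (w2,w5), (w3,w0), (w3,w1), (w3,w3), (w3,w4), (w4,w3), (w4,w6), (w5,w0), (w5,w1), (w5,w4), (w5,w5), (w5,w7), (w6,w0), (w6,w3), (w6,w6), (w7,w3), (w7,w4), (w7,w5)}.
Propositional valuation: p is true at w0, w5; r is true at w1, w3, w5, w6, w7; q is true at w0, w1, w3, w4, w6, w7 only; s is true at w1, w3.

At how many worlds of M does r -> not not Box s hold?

3

Let φ = r -> not not Box s. Evaluate φ at each world:
  w0 (successors {w0, w3, w4, w5, w6, w7}): φ is true.
  w1 (successors {w0, w2, w4, w6, w7}): φ is false.
  w2 (successors {w0, w1, w2, w5}): φ is true.
  w3 (successors {w0, w1, w3, w4}): φ is false.
  w4 (successors {w3, w6}): φ is true.
  w5 (successors {w0, w1, w4, w5, w7}): φ is false.
  w6 (successors {w0, w3, w6}): φ is false.
  w7 (successors {w3, w4, w5}): φ is false.
For instance, at w1:
  At w1: r is true, not not Box s is false, so r -> not not Box s is false.
    At w1: not Box s is true, so not not Box s is false.
      At w1: Box s is false, so not Box s is true.
Satisfying worlds: {w0, w2, w4}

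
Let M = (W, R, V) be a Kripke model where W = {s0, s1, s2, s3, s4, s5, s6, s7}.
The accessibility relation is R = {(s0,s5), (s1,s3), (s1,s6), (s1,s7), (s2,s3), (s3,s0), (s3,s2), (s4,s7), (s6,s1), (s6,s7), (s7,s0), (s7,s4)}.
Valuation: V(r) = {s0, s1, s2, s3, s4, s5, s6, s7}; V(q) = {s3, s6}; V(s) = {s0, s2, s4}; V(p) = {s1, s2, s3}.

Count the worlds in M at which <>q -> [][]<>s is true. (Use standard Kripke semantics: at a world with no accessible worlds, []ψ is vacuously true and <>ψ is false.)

6

Let φ = <>q -> [][]<>s. Evaluate φ at each world:
  s0 (successors {s5}): φ is true.
  s1 (successors {s3, s6, s7}): φ is false.
  s2 (successors {s3}): φ is false.
  s3 (successors {s0, s2}): φ is true.
  s4 (successors {s7}): φ is true.
  s5 (successors ∅): φ is true.
  s6 (successors {s1, s7}): φ is true.
  s7 (successors {s0, s4}): φ is true.
For instance, at s7:
  At s7: <>q is false, [][]<>s is false, so <>q -> [][]<>s is true.
    At s7: <>q requires q at some successor in {s0, s4}.
      At s0: q is false.
      At s4: q is false.
    So <>q is false at s7.
    At s7: [][]<>s requires []<>s at every successor {s0, s4}.
      []<>s fails at s0, so [][]<>s is false at s7.
Satisfying worlds: {s0, s3, s4, s5, s6, s7}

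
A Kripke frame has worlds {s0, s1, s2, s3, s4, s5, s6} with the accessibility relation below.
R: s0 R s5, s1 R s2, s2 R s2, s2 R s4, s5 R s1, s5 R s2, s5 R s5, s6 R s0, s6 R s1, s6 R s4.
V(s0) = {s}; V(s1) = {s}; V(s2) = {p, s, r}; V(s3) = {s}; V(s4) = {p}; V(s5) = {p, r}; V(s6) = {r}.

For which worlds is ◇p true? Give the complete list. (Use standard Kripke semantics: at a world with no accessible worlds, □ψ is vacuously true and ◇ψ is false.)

Recall that ◇ψ holds at a world iff ψ holds at some accessible world.
Let φ = ◇p. Evaluate φ at each world:
  s0 (successors {s5}): φ is true.
  s1 (successors {s2}): φ is true.
  s2 (successors {s2, s4}): φ is true.
  s3 (successors ∅): φ is false.
  s4 (successors ∅): φ is false.
  s5 (successors {s1, s2, s5}): φ is true.
  s6 (successors {s0, s1, s4}): φ is true.
For instance, at s2:
  At s2: ◇p requires p at some successor in {s2, s4}.
    p holds at s2, so ◇p is true at s2.
Satisfying worlds: {s0, s1, s2, s5, s6}

s0, s1, s2, s5, s6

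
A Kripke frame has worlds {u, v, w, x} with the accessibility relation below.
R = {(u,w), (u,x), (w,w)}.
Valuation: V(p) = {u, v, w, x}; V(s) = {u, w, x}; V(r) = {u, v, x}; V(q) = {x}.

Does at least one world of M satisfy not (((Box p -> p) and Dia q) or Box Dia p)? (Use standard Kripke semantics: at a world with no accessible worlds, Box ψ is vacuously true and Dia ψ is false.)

Recall that Box ψ holds at a world iff ψ holds at every accessible world, and Dia ψ holds iff ψ holds at some accessible world.
Let φ = not (((Box p -> p) and Dia q) or Box Dia p). Evaluate φ at each world:
  u (successors {w, x}): φ is false.
  v (successors ∅): φ is false.
  w (successors {w}): φ is false.
  x (successors ∅): φ is false.
For instance, at w:
  At w: ((Box p -> p) and Dia q) or Box Dia p is true, so not (((Box p -> p) and Dia q) or Box Dia p) is false.
    At w: (Box p -> p) and Dia q is false, Box Dia p is true, so ((Box p -> p) and Dia q) or Box Dia p is true.
      At w: Box p -> p is true, Dia q is false, so (Box p -> p) and Dia q is false.
      At w: Box Dia p requires Dia p at every successor {w}.
        At w: Dia p is true.
      So Box Dia p is true at w.

No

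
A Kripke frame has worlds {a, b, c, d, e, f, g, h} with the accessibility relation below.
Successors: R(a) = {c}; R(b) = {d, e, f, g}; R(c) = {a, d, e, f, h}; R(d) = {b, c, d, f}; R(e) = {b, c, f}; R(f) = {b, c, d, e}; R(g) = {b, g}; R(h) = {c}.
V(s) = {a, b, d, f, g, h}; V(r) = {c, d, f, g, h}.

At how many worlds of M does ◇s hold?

6

Let φ = ◇s. Evaluate φ at each world:
  a (successors {c}): φ is false.
  b (successors {d, e, f, g}): φ is true.
  c (successors {a, d, e, f, h}): φ is true.
  d (successors {b, c, d, f}): φ is true.
  e (successors {b, c, f}): φ is true.
  f (successors {b, c, d, e}): φ is true.
  g (successors {b, g}): φ is true.
  h (successors {c}): φ is false.
For instance, at e:
  At e: ◇s requires s at some successor in {b, c, f}.
    s holds at b, so ◇s is true at e.
Satisfying worlds: {b, c, d, e, f, g}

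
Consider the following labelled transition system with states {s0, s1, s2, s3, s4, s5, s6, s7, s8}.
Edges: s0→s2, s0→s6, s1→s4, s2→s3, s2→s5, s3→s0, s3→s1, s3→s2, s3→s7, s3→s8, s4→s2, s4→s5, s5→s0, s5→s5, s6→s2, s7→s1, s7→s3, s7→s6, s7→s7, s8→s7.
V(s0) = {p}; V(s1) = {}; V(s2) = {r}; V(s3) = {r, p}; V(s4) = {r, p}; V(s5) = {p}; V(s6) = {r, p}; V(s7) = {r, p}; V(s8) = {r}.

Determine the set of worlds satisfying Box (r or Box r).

s0, s1, s3, s6, s7, s8

Let φ = Box (r or Box r). Evaluate φ at each world:
  s0 (successors {s2, s6}): φ is true.
  s1 (successors {s4}): φ is true.
  s2 (successors {s3, s5}): φ is false.
  s3 (successors {s0, s1, s2, s7, s8}): φ is true.
  s4 (successors {s2, s5}): φ is false.
  s5 (successors {s0, s5}): φ is false.
  s6 (successors {s2}): φ is true.
  s7 (successors {s1, s3, s6, s7}): φ is true.
  s8 (successors {s7}): φ is true.
For instance, at s2:
  At s2: Box (r or Box r) requires r or Box r at every successor {s3, s5}.
    r or Box r fails at s5, so Box (r or Box r) is false at s2.
      At s5: r is false, Box r is false, so r or Box r is false.
Satisfying worlds: {s0, s1, s3, s6, s7, s8}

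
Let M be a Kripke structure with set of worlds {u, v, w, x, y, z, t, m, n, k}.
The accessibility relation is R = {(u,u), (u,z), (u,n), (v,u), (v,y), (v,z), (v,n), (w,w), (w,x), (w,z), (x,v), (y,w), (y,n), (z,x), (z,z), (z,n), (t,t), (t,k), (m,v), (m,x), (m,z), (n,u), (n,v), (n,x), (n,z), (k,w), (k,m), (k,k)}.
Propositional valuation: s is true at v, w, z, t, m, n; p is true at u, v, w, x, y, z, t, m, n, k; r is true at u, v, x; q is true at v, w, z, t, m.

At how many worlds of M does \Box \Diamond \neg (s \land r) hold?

Recall that \Box ψ holds at a world iff ψ holds at every accessible world, and \Diamond ψ holds iff ψ holds at some accessible world.
Let φ = \Box \Diamond \neg (s \land r). Evaluate φ at each world:
  u (successors {u, z, n}): φ is true.
  v (successors {u, y, z, n}): φ is true.
  w (successors {w, x, z}): φ is false.
  x (successors {v}): φ is true.
  y (successors {w, n}): φ is true.
  z (successors {x, z, n}): φ is false.
  t (successors {t, k}): φ is true.
  m (successors {v, x, z}): φ is false.
  n (successors {u, v, x, z}): φ is false.
  k (successors {w, m, k}): φ is true.
For instance, at x:
  At x: \Box \Diamond \neg (s \land r) requires \Diamond \neg (s \land r) at every successor {v}.
      At v: \Diamond \neg (s \land r) requires \neg (s \land r) at some successor in {u, y, z, n}.
        \neg (s \land r) holds at u, so \Diamond \neg (s \land r) is true at v.
  So \Box \Diamond \neg (s \land r) is true at x.
Satisfying worlds: {u, v, x, y, t, k}

6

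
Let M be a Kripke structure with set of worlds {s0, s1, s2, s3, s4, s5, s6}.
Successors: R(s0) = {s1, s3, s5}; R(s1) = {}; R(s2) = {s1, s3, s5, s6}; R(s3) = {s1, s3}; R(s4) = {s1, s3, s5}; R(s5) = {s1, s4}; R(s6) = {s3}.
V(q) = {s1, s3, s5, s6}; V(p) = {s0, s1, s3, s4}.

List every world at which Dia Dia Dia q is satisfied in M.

s0, s2, s3, s4, s5, s6

Let φ = Dia Dia Dia q. Evaluate φ at each world:
  s0 (successors {s1, s3, s5}): φ is true.
  s1 (successors ∅): φ is false.
  s2 (successors {s1, s3, s5, s6}): φ is true.
  s3 (successors {s1, s3}): φ is true.
  s4 (successors {s1, s3, s5}): φ is true.
  s5 (successors {s1, s4}): φ is true.
  s6 (successors {s3}): φ is true.
For instance, at s4:
  At s4: Dia Dia Dia q requires Dia Dia q at some successor in {s1, s3, s5}.
    Dia Dia q holds at s3, so Dia Dia Dia q is true at s4.
      At s3: Dia Dia q requires Dia q at some successor in {s1, s3}.
        Dia q holds at s3, so Dia Dia q is true at s3.
Satisfying worlds: {s0, s2, s3, s4, s5, s6}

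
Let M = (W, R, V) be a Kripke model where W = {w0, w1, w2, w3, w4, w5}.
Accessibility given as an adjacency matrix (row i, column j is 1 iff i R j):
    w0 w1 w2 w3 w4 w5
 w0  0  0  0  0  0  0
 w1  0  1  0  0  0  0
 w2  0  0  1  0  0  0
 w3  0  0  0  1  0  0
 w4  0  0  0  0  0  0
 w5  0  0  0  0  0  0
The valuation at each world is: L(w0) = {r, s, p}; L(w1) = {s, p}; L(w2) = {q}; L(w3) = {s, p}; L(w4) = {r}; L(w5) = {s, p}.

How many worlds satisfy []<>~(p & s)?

4

Let φ = []<>~(p & s). Evaluate φ at each world:
  w0 (successors ∅): φ is true.
  w1 (successors {w1}): φ is false.
  w2 (successors {w2}): φ is true.
  w3 (successors {w3}): φ is false.
  w4 (successors ∅): φ is true.
  w5 (successors ∅): φ is true.
For instance, at w2:
  At w2: []<>~(p & s) requires <>~(p & s) at every successor {w2}.
      At w2: <>~(p & s) requires ~(p & s) at some successor in {w2}.
        ~(p & s) holds at w2, so <>~(p & s) is true at w2.
  So []<>~(p & s) is true at w2.
Satisfying worlds: {w0, w2, w4, w5}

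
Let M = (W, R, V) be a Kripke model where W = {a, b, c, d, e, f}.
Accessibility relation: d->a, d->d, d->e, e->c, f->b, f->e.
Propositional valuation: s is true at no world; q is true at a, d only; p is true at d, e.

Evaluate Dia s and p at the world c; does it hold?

At c: Dia s is false, p is false, so Dia s and p is false.
  At c: no accessible worlds, so Dia s is false.

No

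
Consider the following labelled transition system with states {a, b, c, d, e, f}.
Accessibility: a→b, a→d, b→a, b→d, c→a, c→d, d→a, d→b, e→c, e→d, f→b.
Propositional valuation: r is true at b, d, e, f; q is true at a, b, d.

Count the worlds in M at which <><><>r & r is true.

Let φ = <><><>r & r. Evaluate φ at each world:
  a (successors {b, d}): φ is false.
  b (successors {a, d}): φ is true.
  c (successors {a, d}): φ is false.
  d (successors {a, b}): φ is true.
  e (successors {c, d}): φ is true.
  f (successors {b}): φ is true.
For instance, at b:
  At b: <><><>r is true, r is true, so <><><>r & r is true.
    At b: <><><>r requires <><>r at some successor in {a, d}.
      <><>r holds at a, so <><><>r is true at b.
Satisfying worlds: {b, d, e, f}

4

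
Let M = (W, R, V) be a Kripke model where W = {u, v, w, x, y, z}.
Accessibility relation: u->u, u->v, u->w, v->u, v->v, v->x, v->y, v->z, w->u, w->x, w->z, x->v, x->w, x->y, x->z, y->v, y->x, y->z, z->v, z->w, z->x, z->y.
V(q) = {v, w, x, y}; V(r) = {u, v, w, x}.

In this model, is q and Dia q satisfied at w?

At w: q is true, Dia q is true, so q and Dia q is true.
  At w: Dia q requires q at some successor in {u, x, z}.
    q holds at x, so Dia q is true at w.

Yes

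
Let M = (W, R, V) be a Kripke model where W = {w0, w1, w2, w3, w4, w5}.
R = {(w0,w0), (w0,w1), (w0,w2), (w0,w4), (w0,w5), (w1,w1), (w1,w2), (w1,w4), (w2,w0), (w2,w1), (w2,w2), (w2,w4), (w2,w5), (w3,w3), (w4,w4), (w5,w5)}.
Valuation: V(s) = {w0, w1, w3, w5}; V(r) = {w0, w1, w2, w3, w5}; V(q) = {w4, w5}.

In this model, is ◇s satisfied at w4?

Recall that ◇ψ holds at a world iff ψ holds at some accessible world.
At w4: ◇s requires s at some successor in {w4}.
  At w4: s is false.
So ◇s is false at w4.

No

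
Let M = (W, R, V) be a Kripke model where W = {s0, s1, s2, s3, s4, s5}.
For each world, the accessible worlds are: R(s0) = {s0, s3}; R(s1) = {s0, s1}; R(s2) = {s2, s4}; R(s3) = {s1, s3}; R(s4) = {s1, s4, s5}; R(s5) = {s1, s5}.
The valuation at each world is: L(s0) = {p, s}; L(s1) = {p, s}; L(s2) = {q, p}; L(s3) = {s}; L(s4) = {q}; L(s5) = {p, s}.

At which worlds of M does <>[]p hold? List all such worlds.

s1, s3, s4, s5

Let φ = <>[]p. Evaluate φ at each world:
  s0 (successors {s0, s3}): φ is false.
  s1 (successors {s0, s1}): φ is true.
  s2 (successors {s2, s4}): φ is false.
  s3 (successors {s1, s3}): φ is true.
  s4 (successors {s1, s4, s5}): φ is true.
  s5 (successors {s1, s5}): φ is true.
For instance, at s1:
  At s1: <>[]p requires []p at some successor in {s0, s1}.
    []p holds at s1, so <>[]p is true at s1.
      At s1: []p requires p at every successor {s0, s1}.
        At s0: p is true.
        At s1: p is true.
      So []p is true at s1.
Satisfying worlds: {s1, s3, s4, s5}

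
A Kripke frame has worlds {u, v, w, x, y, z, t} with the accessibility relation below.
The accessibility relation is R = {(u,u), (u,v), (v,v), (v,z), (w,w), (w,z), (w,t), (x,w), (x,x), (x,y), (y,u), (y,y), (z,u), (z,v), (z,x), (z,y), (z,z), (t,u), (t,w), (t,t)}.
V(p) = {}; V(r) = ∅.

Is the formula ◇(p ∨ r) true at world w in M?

No

At w: ◇(p ∨ r) requires p ∨ r at some successor in {w, z, t}.
  At w: p ∨ r is false.
  At z: p ∨ r is false.
  At t: p ∨ r is false.
So ◇(p ∨ r) is false at w.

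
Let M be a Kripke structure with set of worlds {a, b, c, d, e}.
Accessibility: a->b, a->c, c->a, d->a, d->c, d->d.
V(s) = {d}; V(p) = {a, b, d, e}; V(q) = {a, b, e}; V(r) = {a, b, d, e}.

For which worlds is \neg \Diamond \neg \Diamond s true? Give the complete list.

b, e

Let φ = \neg \Diamond \neg \Diamond s. Evaluate φ at each world:
  a (successors {b, c}): φ is false.
  b (successors ∅): φ is true.
  c (successors {a}): φ is false.
  d (successors {a, c, d}): φ is false.
  e (successors ∅): φ is true.
For instance, at a:
  At a: \Diamond \neg \Diamond s is true, so \neg \Diamond \neg \Diamond s is false.
    At a: \Diamond \neg \Diamond s requires \neg \Diamond s at some successor in {b, c}.
      \neg \Diamond s holds at b, so \Diamond \neg \Diamond s is true at a.
Satisfying worlds: {b, e}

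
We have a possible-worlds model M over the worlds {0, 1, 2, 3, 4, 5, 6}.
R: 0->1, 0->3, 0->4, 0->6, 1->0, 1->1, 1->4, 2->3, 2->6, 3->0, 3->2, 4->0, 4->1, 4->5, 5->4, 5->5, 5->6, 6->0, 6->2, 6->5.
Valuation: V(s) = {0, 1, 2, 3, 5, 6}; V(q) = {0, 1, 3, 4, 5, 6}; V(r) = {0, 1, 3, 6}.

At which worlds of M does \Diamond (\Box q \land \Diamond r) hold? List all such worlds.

0, 1, 3, 4, 5, 6

Let φ = \Diamond (\Box q \land \Diamond r). Evaluate φ at each world:
  0 (successors {1, 3, 4, 6}): φ is true.
  1 (successors {0, 1, 4}): φ is true.
  2 (successors {3, 6}): φ is false.
  3 (successors {0, 2}): φ is true.
  4 (successors {0, 1, 5}): φ is true.
  5 (successors {4, 5, 6}): φ is true.
  6 (successors {0, 2, 5}): φ is true.
For instance, at 4:
  At 4: \Diamond (\Box q \land \Diamond r) requires \Box q \land \Diamond r at some successor in {0, 1, 5}.
    \Box q \land \Diamond r holds at 0, so \Diamond (\Box q \land \Diamond r) is true at 4.
      At 0: \Box q is true, \Diamond r is true, so \Box q \land \Diamond r is true.
Satisfying worlds: {0, 1, 3, 4, 5, 6}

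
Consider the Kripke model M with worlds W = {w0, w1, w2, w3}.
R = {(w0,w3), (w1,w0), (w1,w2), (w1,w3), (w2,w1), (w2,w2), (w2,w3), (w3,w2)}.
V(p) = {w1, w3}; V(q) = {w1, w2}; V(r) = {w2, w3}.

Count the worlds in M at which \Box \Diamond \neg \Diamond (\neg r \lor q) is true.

Recall that \Box ψ holds at a world iff ψ holds at every accessible world, and \Diamond ψ holds iff ψ holds at some accessible world.
Let φ = \Box \Diamond \neg \Diamond (\neg r \lor q). Evaluate φ at each world:
  w0 (successors {w3}): φ is false.
  w1 (successors {w0, w2, w3}): φ is false.
  w2 (successors {w1, w2, w3}): φ is false.
  w3 (successors {w2}): φ is false.
For instance, at w2:
  At w2: \Box \Diamond \neg \Diamond (\neg r \lor q) requires \Diamond \neg \Diamond (\neg r \lor q) at every successor {w1, w2, w3}.
    \Diamond \neg \Diamond (\neg r \lor q) fails at w2, so \Box \Diamond \neg \Diamond (\neg r \lor q) is false at w2.
      At w2: \Diamond \neg \Diamond (\neg r \lor q) requires \neg \Diamond (\neg r \lor q) at some successor in {w1, w2, w3}.
        At w1: \neg \Diamond (\neg r \lor q) is false.
        At w2: \neg \Diamond (\neg r \lor q) is false.
        At w3: \neg \Diamond (\neg r \lor q) is false.
      So \Diamond \neg \Diamond (\neg r \lor q) is false at w2.
Satisfying worlds: none.

0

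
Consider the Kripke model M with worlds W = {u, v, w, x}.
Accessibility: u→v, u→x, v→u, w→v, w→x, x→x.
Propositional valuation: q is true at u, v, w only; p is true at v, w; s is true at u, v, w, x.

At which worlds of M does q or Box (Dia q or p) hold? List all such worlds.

u, v, w

Let φ = q or Box (Dia q or p). Evaluate φ at each world:
  u (successors {v, x}): φ is true.
  v (successors {u}): φ is true.
  w (successors {v, x}): φ is true.
  x (successors {x}): φ is false.
For instance, at u:
  At u: q is true, Box (Dia q or p) is false, so q or Box (Dia q or p) is true.
    At u: Box (Dia q or p) requires Dia q or p at every successor {v, x}.
      Dia q or p fails at x, so Box (Dia q or p) is false at u.
Satisfying worlds: {u, v, w}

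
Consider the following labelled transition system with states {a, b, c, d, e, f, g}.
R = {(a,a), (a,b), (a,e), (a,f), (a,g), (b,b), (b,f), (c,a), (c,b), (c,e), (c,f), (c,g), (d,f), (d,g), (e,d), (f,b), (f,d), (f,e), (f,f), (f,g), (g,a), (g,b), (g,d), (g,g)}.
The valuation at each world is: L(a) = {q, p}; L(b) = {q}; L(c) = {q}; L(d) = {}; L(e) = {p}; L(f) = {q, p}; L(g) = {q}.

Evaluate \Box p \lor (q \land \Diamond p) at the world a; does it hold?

Yes

At a: \Box p is false, q \land \Diamond p is true, so \Box p \lor (q \land \Diamond p) is true.
  At a: \Box p requires p at every successor {a, b, e, f, g}.
    p fails at b, so \Box p is false at a.
  At a: q is true, \Diamond p is true, so q \land \Diamond p is true.
    At a: \Diamond p requires p at some successor in {a, b, e, f, g}.
      p holds at a, so \Diamond p is true at a.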